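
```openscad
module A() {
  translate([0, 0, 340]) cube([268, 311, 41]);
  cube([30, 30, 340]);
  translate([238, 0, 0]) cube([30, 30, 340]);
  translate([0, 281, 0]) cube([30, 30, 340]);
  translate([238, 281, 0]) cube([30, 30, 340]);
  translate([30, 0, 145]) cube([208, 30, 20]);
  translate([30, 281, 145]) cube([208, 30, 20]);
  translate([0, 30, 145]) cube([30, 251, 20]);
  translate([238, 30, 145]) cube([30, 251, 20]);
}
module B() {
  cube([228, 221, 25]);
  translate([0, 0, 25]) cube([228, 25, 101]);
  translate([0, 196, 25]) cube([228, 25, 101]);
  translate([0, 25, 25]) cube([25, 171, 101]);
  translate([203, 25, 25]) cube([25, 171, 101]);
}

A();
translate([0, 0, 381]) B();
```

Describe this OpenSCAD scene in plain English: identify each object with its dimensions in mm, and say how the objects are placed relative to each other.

A is a simple wooden stool: a rectangular seat 268 mm (x) by 311 mm (y), 41 mm thick, top face at z = 381 mm, on four square legs, each 30×30 mm in cross-section. The legs rest on z = 0, each flush with a corner of the seat. Four stretchers, 30 mm wide and 20 mm tall, connect adjacent legs with their undersides at z = 145 mm, each running between the inner faces of the legs it joins and aligned with the legs' outer faces on the other axis.

B is an open storage box with external size 228×221×126 mm and wall thickness 25 mm (the base is also 25 mm thick). The base covers the whole footprint; the four walls stand on the base, with the y-facing walls full-width and the x-facing walls fitting between their inner faces.

The open box is on top of the stool.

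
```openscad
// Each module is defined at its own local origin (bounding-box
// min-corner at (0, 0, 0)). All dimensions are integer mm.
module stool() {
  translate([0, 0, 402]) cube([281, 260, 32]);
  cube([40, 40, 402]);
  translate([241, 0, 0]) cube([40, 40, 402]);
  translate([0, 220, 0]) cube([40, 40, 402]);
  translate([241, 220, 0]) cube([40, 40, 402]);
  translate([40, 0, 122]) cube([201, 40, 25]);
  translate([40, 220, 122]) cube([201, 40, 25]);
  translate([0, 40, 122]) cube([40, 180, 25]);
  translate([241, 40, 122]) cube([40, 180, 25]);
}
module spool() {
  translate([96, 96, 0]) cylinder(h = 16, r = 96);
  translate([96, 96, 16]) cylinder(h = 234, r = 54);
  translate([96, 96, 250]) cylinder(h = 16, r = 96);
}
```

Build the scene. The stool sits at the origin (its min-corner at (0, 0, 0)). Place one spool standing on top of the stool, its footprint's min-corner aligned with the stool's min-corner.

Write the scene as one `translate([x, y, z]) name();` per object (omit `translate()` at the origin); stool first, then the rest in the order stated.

stool();
translate([0, 0, 434]) spool();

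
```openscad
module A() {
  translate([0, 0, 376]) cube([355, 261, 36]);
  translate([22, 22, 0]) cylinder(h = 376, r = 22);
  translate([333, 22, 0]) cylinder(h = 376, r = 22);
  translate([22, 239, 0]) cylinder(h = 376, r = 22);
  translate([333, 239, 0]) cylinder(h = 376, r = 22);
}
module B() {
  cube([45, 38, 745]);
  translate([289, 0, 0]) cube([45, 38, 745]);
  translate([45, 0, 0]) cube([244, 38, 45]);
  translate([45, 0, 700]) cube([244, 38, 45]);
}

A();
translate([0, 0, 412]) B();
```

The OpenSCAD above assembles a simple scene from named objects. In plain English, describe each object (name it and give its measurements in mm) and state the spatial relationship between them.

A is a four-legged stool. The seat is a 355×261×36 mm slab whose top surface is at z = 412 mm; four round legs, each 44 mm in diameter, run from the floor (z = 0) to the underside of the seat, each leg's axis is inset half a diameter from the nearest pair of seat edges (so the leg's bounding box is flush with the corner).

B is a picture frame with a 244×655 mm rectangular opening (x by z) and a uniform 45 mm border on every side. Frame depth is 38 mm along y. It is built from two vertical stiles running the full outside height and two horizontal rails spanning the gap between the stiles.

The picture frame is on top of the stool.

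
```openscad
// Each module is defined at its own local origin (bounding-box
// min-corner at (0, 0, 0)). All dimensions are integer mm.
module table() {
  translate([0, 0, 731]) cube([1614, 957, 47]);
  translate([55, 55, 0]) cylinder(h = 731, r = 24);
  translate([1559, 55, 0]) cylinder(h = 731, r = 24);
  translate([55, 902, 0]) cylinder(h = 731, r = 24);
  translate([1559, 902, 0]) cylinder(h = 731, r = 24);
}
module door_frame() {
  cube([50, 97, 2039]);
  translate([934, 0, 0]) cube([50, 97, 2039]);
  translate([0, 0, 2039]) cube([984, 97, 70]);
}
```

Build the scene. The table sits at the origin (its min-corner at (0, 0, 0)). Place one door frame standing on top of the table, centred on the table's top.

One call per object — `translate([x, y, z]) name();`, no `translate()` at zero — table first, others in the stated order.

table();
translate([315, 430, 778]) door_frame();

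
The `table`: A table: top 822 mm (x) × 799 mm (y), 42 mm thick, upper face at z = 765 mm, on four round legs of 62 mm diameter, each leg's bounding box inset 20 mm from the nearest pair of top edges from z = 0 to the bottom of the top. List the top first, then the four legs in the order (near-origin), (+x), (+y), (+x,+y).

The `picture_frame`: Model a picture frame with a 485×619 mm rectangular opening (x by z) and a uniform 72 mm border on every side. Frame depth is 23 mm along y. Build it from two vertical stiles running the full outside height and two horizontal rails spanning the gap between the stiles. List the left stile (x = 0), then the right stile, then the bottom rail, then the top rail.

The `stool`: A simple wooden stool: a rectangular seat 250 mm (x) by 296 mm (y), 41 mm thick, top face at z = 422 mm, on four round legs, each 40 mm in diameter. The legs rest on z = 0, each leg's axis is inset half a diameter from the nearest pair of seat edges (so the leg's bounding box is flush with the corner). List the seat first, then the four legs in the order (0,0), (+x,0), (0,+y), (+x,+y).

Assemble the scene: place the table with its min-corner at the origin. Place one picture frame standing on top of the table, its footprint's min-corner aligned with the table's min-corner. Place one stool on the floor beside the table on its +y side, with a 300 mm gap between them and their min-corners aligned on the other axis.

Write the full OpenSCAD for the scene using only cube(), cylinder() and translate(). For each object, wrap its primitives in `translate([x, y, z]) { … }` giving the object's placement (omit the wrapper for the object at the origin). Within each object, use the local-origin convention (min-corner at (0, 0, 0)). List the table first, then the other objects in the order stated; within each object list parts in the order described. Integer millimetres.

translate([0, 0, 723]) cube([822, 799, 42]);
translate([51, 51, 0]) cylinder(h = 723, r = 31);
translate([771, 51, 0]) cylinder(h = 723, r = 31);
translate([51, 748, 0]) cylinder(h = 723, r = 31);
translate([771, 748, 0]) cylinder(h = 723, r = 31);
translate([0, 0, 765]) {
  cube([72, 23, 763]);
  translate([557, 0, 0]) cube([72, 23, 763]);
  translate([72, 0, 0]) cube([485, 23, 72]);
  translate([72, 0, 691]) cube([485, 23, 72]);
}
translate([0, 1099, 0]) {
  translate([0, 0, 381]) cube([250, 296, 41]);
  translate([20, 20, 0]) cylinder(h = 381, r = 20);
  translate([230, 20, 0]) cylinder(h = 381, r = 20);
  translate([20, 276, 0]) cylinder(h = 381, r = 20);
  translate([230, 276, 0]) cylinder(h = 381, r = 20);
}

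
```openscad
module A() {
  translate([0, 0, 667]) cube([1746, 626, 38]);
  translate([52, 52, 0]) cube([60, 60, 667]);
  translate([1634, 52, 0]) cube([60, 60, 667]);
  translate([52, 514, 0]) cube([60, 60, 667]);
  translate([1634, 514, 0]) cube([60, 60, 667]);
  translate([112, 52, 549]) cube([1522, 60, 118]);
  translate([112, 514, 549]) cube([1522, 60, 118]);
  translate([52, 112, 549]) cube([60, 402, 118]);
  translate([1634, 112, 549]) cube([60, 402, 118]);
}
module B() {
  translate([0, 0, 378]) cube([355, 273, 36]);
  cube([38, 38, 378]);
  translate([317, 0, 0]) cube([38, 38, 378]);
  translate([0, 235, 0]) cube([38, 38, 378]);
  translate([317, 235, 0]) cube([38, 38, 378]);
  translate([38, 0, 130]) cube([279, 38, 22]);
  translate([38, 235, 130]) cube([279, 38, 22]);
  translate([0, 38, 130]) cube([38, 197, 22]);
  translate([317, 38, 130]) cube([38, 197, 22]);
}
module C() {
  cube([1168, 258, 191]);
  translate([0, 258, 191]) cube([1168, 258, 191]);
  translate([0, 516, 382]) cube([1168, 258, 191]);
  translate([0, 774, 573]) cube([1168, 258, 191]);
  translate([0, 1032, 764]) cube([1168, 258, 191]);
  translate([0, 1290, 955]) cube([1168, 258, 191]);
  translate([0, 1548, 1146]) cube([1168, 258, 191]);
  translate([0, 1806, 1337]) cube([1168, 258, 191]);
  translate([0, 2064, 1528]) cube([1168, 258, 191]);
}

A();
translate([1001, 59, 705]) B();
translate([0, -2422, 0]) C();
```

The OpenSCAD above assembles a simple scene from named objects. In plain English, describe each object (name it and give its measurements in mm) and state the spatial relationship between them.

A is a table: top 1746 mm (x) × 626 mm (y), 38 mm thick, upper face at z = 705 mm, on four 60×60 mm square legs, each inset 52 mm from the nearest pair of top edges, running from z = 0 to the bottom of the top. Four apron rails, 60 mm thick and 118 mm tall, run between adjacent legs with their top edges flush with the underside of the top and their outer faces flush with the legs' outer faces.

B is a four-legged stool. The seat is a 355×273×36 mm slab whose top surface is at z = 414 mm; four square legs, each 38×38 mm in cross-section, run from the floor (z = 0) to the underside of the seat, each flush with a corner of the seat. Four stretchers, 38 mm wide and 22 mm tall, connect adjacent legs with their undersides at z = 130 mm, each running between the inner faces of the legs it joins and aligned with the legs' outer faces on the other axis.

C is a run of 9 identical solid stair steps. Each tread is 1168×258 mm and each step block is 191 mm high. Step 1 rests on the floor; step k is offset from step 1 by (k−1)×258 mm in y and (k−1)×191 mm in z.

The stool is on top of the table. The staircase is on the floor beside the table on its −y side.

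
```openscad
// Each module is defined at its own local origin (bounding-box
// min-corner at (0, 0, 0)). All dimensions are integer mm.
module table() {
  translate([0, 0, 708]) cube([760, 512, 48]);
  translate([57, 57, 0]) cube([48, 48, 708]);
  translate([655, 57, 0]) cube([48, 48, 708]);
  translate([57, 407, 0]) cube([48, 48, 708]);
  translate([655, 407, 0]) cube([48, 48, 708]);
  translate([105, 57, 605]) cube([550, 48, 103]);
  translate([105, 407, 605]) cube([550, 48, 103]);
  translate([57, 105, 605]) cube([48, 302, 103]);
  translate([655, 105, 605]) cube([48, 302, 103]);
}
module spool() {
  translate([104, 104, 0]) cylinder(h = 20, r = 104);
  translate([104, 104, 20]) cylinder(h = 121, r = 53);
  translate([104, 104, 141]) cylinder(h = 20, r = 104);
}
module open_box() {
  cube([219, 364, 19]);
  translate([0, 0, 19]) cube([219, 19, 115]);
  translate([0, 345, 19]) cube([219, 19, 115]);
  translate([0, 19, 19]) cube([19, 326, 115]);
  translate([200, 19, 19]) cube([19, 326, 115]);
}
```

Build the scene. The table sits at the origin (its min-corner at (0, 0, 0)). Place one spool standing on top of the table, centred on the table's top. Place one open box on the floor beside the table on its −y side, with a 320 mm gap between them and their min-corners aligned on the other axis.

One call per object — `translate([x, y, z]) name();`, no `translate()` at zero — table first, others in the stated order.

table();
translate([276, 152, 756]) spool();
translate([0, -684, 0]) open_box();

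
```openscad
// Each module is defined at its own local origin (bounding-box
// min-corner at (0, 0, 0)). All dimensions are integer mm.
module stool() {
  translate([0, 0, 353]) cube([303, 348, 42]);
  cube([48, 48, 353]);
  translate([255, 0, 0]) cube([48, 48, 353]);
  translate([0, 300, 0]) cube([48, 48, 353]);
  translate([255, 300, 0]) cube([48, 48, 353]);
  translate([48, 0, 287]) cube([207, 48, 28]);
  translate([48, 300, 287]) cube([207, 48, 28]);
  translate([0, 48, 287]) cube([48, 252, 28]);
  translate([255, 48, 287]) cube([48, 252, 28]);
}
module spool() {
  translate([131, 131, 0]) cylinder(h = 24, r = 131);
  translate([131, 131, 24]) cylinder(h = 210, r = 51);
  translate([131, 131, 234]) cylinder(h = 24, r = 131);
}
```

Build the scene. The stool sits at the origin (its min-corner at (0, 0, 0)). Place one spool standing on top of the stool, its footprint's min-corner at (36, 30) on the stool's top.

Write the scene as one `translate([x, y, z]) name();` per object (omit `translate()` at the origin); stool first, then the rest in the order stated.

stool();
translate([36, 30, 395]) spool();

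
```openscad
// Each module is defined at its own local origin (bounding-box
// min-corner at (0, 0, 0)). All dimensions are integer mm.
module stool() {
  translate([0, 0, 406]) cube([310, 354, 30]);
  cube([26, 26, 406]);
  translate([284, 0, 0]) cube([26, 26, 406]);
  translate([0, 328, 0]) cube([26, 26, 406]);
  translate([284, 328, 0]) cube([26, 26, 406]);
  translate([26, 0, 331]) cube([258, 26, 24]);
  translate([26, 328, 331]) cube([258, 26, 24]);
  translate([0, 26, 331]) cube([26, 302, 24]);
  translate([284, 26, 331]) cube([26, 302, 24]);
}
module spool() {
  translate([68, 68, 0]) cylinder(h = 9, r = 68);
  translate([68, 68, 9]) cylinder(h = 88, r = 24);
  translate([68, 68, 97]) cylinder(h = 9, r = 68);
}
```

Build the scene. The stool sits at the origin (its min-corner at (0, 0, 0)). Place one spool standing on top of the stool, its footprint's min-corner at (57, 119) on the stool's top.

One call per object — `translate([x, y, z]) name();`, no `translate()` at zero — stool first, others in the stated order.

stool();
translate([57, 119, 436]) spool();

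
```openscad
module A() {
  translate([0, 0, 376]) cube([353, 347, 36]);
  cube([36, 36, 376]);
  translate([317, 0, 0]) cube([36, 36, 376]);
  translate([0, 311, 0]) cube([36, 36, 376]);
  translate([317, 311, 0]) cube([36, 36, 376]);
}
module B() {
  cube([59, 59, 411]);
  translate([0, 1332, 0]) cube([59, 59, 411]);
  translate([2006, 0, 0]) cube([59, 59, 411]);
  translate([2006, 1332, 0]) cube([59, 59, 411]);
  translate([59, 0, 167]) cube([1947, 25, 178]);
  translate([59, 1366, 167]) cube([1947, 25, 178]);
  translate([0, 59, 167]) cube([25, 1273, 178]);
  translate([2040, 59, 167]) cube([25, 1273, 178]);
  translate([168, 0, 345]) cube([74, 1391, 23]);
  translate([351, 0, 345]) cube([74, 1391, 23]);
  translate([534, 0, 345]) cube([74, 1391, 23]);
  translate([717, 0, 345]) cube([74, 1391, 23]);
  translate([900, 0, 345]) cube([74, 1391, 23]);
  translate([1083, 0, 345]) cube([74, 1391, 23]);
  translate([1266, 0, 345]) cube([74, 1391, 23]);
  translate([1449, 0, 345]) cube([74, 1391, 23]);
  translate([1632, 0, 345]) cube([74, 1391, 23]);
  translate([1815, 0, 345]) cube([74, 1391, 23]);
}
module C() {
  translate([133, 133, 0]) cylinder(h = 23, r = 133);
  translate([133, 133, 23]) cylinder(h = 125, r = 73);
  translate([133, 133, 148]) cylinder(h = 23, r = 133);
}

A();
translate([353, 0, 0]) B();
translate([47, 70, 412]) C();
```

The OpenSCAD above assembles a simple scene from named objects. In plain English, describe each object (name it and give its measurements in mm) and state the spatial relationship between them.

A is a four-legged stool. The seat is a 353×347×36 mm slab whose top surface is at z = 412 mm; four square legs, each 36×36 mm in cross-section, run from the floor (z = 0) to the underside of the seat, each flush with a corner of the seat.

B is a bed frame 2065 mm long (x) by 1391 mm wide (y). Four 59×59 mm corner posts, 411 mm tall, at the corners of the footprint. Four rails of 25 mm thickness and 178 mm height run between adjacent posts with their undersides at z = 167 mm, their outer faces flush with the outside of the frame (the two x-running rails run between the posts' inner faces; the two y-running rails run between the posts' inner faces). 10 slats, each 74 mm wide (x) and 23 mm thick, lie across the top of the two x-running rails, running the full 1391 mm width of the frame in y; the slats are evenly spaced along x between the inner faces of the end posts with equal gaps (rounded down to the nearest mm) at the −x end and between each pair — any rounding remainder accumulates at the +x end.

C is a spool: two coaxial disc flanges of radius 133 mm and thickness 23 mm, joined by a core cylinder of radius 73 mm and height 125 mm. The lower flange rests on z = 0 and the three cylinders share a vertical axis.

The bed frame is against the stool's +x side, with their −y faces flush. The spool is on top of the stool.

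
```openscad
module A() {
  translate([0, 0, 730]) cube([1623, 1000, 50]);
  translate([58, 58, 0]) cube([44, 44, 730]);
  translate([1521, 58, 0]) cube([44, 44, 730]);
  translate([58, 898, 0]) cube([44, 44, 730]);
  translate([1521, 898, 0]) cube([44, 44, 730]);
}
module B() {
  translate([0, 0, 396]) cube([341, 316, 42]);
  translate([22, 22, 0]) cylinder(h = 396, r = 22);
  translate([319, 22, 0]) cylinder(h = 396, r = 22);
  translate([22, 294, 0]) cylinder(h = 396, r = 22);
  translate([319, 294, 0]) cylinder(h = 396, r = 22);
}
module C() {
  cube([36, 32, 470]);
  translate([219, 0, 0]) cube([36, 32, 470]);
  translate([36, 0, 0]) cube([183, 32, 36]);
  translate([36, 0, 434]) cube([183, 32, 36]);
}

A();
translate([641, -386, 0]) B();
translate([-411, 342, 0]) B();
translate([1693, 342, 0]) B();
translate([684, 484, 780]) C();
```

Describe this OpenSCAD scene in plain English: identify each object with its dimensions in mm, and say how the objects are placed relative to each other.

A is a table: top 1623 mm (x) × 1000 mm (y), 50 mm thick, upper face at z = 780 mm, on four 44×44 mm square legs, each inset 58 mm from the nearest pair of top edges, running from z = 0 to the bottom of the top.

B is a four-legged stool. The seat is a 341×316×42 mm slab whose top surface is at z = 438 mm; four round legs, each 44 mm in diameter, run from the floor (z = 0) to the underside of the seat, each leg's axis is inset half a diameter from the nearest pair of seat edges (so the leg's bounding box is flush with the corner).

C is a rectangular picture frame lying in the x–z plane (depth along y). The opening is 183 mm wide (x) by 398 mm tall (z), surrounded by a border 36 mm wide on all four sides. The frame is 32 mm deep and is made of two full-height vertical stiles with two horizontal rails fitted between them.

Three stools sit around the table at the −y, −x, +x sides. The picture frame is on top of the table, centred.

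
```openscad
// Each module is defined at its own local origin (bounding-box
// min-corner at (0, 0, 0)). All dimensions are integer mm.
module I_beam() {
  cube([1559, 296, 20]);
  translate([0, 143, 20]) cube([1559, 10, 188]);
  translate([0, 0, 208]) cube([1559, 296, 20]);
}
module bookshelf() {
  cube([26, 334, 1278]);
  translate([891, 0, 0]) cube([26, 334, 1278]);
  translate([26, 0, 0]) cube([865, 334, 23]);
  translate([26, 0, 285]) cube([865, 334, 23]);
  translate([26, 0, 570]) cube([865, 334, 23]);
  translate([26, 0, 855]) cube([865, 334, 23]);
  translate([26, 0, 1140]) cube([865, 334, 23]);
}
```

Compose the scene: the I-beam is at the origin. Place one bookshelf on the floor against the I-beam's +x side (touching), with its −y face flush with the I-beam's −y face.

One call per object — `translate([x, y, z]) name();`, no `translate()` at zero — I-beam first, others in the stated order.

I_beam();
translate([1559, 0, 0]) bookshelf();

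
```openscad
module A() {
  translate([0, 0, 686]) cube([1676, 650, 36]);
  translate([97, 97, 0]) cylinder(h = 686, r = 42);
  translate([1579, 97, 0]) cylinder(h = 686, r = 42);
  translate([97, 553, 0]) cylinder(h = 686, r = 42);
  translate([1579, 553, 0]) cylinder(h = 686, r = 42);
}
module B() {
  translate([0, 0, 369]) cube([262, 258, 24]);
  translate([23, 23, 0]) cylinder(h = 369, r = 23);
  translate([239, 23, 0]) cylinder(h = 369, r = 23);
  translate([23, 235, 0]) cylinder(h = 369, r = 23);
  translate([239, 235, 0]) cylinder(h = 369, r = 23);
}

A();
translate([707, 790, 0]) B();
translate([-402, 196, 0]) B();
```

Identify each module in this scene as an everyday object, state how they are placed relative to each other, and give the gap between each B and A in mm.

Each stool's nearest face is 140 mm from the table's bounding box.

A is a table. B is a stool. Two stools sit around the table at the +y, −x sides. The gap between each stool and the table is 140 mm.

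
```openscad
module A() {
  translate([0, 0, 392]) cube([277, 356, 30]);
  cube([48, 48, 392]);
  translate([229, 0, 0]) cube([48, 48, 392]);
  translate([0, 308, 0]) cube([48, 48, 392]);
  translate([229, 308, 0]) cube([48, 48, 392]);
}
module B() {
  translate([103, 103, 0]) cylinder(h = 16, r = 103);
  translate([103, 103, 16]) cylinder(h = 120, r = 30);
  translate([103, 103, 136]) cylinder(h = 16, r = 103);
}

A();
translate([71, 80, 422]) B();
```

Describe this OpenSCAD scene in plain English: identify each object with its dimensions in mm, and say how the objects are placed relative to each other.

A is a four-legged stool. The seat is a 277×356×30 mm slab whose top surface is at z = 422 mm; four square legs, each 48×48 mm in cross-section, run from the floor (z = 0) to the underside of the seat, each flush with a corner of the seat.

B is a spool: two coaxial disc flanges of radius 103 mm and thickness 16 mm, joined by a core cylinder of radius 30 mm and height 120 mm. The lower flange rests on z = 0 and the three cylinders share a vertical axis.

The spool is on top of the stool.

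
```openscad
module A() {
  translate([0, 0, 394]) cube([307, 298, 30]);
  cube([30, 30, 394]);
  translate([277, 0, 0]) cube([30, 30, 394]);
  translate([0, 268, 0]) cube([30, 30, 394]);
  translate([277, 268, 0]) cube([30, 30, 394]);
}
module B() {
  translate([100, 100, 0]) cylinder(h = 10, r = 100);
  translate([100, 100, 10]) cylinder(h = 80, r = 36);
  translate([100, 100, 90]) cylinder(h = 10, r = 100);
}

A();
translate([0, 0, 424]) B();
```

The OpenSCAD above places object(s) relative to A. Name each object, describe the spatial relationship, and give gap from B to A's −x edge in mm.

A is a stool. B is a spool. The spool is on top of the stool. The gap from the spool to the stool's −x edge is 0 mm.

The spool's min-x is at 0; the stool's min-x is 0; gap = 0 mm.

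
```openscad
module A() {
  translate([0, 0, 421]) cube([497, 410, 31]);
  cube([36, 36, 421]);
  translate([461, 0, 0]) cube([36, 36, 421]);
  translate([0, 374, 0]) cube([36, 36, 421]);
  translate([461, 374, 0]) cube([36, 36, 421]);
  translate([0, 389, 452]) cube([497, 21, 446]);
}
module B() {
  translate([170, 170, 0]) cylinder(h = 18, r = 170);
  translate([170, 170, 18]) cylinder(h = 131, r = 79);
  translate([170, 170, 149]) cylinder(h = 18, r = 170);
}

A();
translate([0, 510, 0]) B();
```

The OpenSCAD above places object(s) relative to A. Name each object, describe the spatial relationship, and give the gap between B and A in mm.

A is a chair. B is a spool. The spool is on the floor beside the chair on its +y side. The gap between the spool and the chair is 100 mm.

The spool's nearest face is 100 mm from the chair's +y face.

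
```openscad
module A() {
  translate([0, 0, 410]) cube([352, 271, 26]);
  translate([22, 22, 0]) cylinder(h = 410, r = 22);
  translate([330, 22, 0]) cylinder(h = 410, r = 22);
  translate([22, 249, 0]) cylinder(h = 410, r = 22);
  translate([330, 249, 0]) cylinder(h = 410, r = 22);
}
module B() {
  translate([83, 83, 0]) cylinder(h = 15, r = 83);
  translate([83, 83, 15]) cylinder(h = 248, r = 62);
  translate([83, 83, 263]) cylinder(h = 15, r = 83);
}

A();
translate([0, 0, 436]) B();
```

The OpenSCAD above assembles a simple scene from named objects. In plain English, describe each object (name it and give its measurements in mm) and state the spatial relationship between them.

A is a simple wooden stool: a rectangular seat 352 mm (x) by 271 mm (y), 26 mm thick, top face at z = 436 mm, on four round legs, each 44 mm in diameter. The legs rest on z = 0, each leg's axis is inset half a diameter from the nearest pair of seat edges (so the leg's bounding box is flush with the corner).

B is a spool: two coaxial disc flanges of radius 83 mm and thickness 15 mm, joined by a core cylinder of radius 62 mm and height 248 mm. The lower flange rests on z = 0 and the three cylinders share a vertical axis.

The spool is on top of the stool.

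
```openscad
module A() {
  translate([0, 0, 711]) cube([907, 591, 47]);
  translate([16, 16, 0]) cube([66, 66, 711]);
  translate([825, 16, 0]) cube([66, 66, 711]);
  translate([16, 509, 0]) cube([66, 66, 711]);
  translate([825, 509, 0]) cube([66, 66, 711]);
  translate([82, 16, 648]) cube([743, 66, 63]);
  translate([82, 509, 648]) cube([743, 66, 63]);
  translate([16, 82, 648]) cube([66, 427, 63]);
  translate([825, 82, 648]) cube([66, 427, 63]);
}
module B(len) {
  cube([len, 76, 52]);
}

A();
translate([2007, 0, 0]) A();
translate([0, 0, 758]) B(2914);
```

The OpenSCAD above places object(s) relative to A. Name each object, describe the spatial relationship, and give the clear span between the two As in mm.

Second table starts at x = 2007; first ends at x = 907; clear span = 2007 − 907 = 1100 mm.

A is a table. B is a beam. A beam spans the tops of two tables. The clear span between the two tables is 1100 mm.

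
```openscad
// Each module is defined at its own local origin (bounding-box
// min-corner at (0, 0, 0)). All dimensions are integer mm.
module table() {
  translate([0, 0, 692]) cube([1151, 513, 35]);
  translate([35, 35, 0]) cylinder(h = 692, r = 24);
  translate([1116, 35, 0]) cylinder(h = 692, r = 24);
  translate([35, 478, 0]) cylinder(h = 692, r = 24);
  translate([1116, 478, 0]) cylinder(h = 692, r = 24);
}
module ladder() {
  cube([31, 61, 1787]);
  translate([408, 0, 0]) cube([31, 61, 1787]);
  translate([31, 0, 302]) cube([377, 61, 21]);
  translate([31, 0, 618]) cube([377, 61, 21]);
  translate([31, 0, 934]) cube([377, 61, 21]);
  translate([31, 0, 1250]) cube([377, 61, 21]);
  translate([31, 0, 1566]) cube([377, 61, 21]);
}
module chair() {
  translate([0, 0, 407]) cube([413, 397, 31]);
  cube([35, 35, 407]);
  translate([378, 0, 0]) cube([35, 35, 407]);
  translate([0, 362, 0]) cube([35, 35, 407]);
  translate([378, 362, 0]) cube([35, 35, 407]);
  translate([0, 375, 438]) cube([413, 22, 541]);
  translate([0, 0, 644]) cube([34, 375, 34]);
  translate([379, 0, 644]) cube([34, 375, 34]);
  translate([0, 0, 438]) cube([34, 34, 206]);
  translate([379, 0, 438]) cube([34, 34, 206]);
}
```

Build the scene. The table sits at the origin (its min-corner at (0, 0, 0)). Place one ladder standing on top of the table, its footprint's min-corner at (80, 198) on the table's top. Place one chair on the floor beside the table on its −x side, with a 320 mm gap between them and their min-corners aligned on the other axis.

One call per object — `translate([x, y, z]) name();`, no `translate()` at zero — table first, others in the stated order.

table();
translate([80, 198, 727]) ladder();
translate([-733, 0, 0]) chair();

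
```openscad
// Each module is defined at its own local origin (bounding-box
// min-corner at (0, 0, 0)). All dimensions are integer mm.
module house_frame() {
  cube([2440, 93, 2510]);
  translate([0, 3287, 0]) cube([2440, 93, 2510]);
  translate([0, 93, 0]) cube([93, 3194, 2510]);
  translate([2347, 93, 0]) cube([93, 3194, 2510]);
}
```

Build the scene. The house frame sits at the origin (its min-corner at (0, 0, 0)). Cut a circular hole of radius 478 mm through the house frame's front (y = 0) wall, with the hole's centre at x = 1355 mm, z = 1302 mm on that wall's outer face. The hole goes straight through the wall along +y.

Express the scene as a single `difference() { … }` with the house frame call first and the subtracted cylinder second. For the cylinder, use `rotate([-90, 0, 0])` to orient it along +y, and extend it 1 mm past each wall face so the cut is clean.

difference() {
  house_frame();
  translate([1355, -1, 1302]) rotate([-90, 0, 0]) cylinder(h = 95, r = 478);
}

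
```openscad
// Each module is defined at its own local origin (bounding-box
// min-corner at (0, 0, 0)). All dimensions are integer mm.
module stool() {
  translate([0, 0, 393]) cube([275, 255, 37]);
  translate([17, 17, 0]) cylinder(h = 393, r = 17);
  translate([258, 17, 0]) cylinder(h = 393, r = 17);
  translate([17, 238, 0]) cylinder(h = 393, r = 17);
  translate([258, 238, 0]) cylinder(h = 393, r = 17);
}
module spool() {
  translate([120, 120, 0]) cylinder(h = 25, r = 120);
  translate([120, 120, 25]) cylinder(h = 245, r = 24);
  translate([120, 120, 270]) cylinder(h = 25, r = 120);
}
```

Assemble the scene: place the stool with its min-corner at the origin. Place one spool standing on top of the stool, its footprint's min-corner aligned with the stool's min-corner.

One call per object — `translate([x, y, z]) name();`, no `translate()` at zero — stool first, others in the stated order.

stool();
translate([0, 0, 430]) spool();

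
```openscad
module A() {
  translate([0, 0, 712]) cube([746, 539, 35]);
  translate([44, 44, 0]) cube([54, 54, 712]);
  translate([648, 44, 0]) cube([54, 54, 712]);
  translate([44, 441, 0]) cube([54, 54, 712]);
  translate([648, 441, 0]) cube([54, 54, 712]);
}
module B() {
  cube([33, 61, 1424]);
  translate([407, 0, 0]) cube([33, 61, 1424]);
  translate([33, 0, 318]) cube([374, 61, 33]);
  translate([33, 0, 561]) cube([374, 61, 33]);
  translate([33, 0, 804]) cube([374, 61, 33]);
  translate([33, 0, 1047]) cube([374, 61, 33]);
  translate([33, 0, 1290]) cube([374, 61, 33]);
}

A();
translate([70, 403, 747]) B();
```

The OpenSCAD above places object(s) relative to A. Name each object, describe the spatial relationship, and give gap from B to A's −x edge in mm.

A is a table. B is a ladder. The ladder is on top of the table. The gap from the ladder to the table's −x edge is 70 mm.

The ladder's min-x is at 70; the table's min-x is 0; gap = 70 mm.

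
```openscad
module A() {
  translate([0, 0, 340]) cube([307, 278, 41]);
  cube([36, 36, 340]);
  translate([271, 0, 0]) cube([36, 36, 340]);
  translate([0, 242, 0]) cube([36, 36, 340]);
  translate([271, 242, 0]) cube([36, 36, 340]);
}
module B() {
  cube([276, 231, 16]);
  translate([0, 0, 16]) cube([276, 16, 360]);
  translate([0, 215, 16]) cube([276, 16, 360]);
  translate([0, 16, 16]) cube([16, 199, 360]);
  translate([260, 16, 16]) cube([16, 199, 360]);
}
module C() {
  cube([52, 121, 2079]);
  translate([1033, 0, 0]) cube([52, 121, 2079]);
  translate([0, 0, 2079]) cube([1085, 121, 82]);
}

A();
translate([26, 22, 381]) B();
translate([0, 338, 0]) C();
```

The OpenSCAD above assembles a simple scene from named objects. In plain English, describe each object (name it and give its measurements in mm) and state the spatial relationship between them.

A is a four-legged stool. The seat is a 307×278×41 mm slab whose top surface is at z = 381 mm; four square legs, each 36×36 mm in cross-section, run from the floor (z = 0) to the underside of the seat, each flush with a corner of the seat.

B is an open storage box with external size 276×231×376 mm and wall thickness 16 mm (the base is also 16 mm thick). The base covers the whole footprint; the four walls stand on the base, with the y-facing walls full-width and the x-facing walls fitting between their inner faces.

C is a door frame. The clear opening is 981 mm wide and 2079 mm high. Two 52 mm wide jambs, 121 mm deep, stand either side of the opening from the floor to the top of the opening. A 82 mm thick head sits across the top of both jambs, spanning the full outside width of the frame.

The open box is on top of the stool. The door frame is on the floor beside the stool on its +y side.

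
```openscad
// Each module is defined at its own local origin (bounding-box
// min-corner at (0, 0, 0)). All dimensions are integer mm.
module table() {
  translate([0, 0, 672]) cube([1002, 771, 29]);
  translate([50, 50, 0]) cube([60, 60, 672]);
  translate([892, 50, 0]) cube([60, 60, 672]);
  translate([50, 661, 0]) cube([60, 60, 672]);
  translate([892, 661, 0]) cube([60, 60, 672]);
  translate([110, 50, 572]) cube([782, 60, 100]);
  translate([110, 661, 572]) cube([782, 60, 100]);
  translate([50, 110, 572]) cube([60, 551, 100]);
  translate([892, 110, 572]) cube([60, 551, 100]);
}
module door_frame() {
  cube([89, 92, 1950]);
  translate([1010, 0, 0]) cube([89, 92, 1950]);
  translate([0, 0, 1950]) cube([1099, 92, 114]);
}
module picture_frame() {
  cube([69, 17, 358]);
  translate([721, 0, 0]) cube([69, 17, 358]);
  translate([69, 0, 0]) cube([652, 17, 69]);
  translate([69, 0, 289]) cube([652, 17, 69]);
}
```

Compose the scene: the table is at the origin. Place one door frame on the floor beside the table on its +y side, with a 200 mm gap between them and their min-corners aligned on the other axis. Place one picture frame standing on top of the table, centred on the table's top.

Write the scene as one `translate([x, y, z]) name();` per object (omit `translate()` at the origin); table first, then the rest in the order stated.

table();
translate([0, 971, 0]) door_frame();
translate([106, 377, 701]) picture_frame();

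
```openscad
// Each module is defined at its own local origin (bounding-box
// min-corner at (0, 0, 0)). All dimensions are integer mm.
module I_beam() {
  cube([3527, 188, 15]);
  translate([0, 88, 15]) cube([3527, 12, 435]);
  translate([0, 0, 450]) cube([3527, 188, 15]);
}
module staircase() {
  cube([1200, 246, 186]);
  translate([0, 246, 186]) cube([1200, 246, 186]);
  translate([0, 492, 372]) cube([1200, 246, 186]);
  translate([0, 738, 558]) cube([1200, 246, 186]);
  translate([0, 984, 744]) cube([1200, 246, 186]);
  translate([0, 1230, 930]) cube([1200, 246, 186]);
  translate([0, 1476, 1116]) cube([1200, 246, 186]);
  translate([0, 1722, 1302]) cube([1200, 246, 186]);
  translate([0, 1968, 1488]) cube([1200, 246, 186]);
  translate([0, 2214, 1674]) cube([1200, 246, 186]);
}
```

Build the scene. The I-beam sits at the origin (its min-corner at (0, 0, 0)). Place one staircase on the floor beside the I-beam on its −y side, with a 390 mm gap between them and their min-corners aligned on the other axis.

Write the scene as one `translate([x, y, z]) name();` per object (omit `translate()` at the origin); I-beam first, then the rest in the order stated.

I_beam();
translate([0, -2850, 0]) staircase();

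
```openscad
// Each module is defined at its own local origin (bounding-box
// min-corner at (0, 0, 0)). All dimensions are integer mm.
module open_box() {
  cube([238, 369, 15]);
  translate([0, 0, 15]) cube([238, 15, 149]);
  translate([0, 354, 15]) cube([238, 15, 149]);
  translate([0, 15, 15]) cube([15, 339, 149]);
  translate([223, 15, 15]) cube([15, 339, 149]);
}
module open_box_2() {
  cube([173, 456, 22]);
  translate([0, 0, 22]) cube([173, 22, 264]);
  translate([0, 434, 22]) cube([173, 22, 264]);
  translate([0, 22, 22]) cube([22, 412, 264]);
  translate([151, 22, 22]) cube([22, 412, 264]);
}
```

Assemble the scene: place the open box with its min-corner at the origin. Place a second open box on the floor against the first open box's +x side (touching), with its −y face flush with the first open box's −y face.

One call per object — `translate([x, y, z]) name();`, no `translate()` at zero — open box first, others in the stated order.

open_box();
translate([238, 0, 0]) open_box_2();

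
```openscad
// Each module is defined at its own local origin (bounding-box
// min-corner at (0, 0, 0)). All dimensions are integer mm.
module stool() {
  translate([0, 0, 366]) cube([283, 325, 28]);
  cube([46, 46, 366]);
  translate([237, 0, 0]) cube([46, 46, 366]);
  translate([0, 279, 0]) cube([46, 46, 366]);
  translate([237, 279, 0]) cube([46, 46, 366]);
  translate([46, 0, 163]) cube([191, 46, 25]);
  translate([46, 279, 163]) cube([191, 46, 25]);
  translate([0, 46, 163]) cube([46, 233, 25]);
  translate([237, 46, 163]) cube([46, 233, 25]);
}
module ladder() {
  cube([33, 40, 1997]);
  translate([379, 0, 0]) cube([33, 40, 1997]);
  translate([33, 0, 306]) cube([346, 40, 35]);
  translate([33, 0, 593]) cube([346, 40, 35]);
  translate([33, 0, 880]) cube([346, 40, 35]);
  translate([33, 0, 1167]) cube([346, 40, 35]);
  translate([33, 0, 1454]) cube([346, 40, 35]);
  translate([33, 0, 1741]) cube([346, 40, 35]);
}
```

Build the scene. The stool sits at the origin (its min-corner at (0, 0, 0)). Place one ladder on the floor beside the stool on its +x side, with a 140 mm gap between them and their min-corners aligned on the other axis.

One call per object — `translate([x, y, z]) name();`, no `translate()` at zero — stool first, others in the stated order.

stool();
translate([423, 0, 0]) ladder();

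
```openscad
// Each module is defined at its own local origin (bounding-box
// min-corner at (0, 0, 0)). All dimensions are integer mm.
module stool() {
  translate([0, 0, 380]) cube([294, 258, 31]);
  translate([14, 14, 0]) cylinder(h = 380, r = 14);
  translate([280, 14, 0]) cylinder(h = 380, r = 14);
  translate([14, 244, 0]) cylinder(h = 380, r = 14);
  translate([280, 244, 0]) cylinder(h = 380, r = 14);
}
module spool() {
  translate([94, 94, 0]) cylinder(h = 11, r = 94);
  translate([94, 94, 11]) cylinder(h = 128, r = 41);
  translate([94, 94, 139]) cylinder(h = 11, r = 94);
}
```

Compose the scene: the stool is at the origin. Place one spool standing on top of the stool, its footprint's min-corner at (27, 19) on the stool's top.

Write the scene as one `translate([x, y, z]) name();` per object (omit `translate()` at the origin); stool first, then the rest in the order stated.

stool();
translate([27, 19, 411]) spool();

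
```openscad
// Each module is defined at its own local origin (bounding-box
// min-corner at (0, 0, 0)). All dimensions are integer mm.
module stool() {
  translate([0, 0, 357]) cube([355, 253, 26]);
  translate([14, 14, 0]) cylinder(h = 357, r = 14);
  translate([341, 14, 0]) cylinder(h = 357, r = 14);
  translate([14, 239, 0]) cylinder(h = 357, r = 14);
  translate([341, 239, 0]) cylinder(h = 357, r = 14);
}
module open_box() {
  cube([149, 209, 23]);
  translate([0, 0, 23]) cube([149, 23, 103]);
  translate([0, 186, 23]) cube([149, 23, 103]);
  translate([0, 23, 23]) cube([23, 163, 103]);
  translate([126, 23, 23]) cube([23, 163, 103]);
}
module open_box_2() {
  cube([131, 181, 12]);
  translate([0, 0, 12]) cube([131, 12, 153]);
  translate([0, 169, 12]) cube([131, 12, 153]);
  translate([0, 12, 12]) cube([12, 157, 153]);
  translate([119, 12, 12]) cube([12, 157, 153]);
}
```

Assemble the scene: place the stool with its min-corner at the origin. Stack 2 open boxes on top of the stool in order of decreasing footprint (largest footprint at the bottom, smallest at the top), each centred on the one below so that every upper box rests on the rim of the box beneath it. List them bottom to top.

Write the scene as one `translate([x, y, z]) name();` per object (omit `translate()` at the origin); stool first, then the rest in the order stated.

stool();
translate([103, 22, 383]) open_box();
translate([112, 36, 509]) open_box_2();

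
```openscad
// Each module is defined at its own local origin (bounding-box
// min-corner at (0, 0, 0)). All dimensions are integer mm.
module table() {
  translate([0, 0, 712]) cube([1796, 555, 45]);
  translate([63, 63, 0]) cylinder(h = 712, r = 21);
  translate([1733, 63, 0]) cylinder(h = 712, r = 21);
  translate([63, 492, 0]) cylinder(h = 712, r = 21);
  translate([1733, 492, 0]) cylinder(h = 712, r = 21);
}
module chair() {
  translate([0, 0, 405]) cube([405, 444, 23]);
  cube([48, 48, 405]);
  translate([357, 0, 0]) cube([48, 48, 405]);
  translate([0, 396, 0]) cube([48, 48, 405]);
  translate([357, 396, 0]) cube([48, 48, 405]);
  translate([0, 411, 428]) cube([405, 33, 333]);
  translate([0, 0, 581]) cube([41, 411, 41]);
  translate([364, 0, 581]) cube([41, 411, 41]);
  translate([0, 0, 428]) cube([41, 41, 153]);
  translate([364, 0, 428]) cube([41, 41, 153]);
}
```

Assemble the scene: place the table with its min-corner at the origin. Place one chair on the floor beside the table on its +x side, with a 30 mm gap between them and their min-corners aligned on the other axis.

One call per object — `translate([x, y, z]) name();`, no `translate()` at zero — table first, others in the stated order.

table();
translate([1826, 0, 0]) chair();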